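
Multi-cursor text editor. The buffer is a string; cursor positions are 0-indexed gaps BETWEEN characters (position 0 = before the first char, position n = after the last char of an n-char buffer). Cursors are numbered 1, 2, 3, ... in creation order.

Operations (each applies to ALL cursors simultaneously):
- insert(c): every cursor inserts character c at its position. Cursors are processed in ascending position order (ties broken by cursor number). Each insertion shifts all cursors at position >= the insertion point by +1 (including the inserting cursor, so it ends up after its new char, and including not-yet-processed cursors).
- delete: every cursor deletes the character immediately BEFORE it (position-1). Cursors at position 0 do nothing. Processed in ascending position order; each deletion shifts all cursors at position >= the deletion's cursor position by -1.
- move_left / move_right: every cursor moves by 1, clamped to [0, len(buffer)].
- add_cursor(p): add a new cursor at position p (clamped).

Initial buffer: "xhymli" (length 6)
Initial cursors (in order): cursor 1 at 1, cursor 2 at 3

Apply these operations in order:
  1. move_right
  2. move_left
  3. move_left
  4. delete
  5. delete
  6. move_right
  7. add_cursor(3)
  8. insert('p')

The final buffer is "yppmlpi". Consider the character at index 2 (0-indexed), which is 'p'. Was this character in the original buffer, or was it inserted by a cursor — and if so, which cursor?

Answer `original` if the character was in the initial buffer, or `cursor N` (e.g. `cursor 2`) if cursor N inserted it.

Answer: cursor 2

Derivation:
After op 1 (move_right): buffer="xhymli" (len 6), cursors c1@2 c2@4, authorship ......
After op 2 (move_left): buffer="xhymli" (len 6), cursors c1@1 c2@3, authorship ......
After op 3 (move_left): buffer="xhymli" (len 6), cursors c1@0 c2@2, authorship ......
After op 4 (delete): buffer="xymli" (len 5), cursors c1@0 c2@1, authorship .....
After op 5 (delete): buffer="ymli" (len 4), cursors c1@0 c2@0, authorship ....
After op 6 (move_right): buffer="ymli" (len 4), cursors c1@1 c2@1, authorship ....
After op 7 (add_cursor(3)): buffer="ymli" (len 4), cursors c1@1 c2@1 c3@3, authorship ....
After op 8 (insert('p')): buffer="yppmlpi" (len 7), cursors c1@3 c2@3 c3@6, authorship .12..3.
Authorship (.=original, N=cursor N): . 1 2 . . 3 .
Index 2: author = 2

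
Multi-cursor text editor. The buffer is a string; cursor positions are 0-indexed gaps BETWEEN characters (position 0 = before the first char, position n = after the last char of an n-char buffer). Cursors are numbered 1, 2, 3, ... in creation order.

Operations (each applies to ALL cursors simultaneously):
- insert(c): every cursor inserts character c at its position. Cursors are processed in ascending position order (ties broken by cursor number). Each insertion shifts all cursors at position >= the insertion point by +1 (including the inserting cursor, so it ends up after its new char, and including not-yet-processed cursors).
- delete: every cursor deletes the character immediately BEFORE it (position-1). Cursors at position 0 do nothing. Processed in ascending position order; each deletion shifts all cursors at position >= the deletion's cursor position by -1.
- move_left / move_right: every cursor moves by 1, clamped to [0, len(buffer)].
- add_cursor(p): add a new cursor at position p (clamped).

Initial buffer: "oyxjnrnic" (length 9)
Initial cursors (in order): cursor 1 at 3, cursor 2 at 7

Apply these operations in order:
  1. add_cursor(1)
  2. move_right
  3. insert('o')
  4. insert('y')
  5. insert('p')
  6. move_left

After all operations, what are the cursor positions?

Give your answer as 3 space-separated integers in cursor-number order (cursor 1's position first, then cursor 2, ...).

After op 1 (add_cursor(1)): buffer="oyxjnrnic" (len 9), cursors c3@1 c1@3 c2@7, authorship .........
After op 2 (move_right): buffer="oyxjnrnic" (len 9), cursors c3@2 c1@4 c2@8, authorship .........
After op 3 (insert('o')): buffer="oyoxjonrnioc" (len 12), cursors c3@3 c1@6 c2@11, authorship ..3..1....2.
After op 4 (insert('y')): buffer="oyoyxjoynrnioyc" (len 15), cursors c3@4 c1@8 c2@14, authorship ..33..11....22.
After op 5 (insert('p')): buffer="oyoypxjoypnrnioypc" (len 18), cursors c3@5 c1@10 c2@17, authorship ..333..111....222.
After op 6 (move_left): buffer="oyoypxjoypnrnioypc" (len 18), cursors c3@4 c1@9 c2@16, authorship ..333..111....222.

Answer: 9 16 4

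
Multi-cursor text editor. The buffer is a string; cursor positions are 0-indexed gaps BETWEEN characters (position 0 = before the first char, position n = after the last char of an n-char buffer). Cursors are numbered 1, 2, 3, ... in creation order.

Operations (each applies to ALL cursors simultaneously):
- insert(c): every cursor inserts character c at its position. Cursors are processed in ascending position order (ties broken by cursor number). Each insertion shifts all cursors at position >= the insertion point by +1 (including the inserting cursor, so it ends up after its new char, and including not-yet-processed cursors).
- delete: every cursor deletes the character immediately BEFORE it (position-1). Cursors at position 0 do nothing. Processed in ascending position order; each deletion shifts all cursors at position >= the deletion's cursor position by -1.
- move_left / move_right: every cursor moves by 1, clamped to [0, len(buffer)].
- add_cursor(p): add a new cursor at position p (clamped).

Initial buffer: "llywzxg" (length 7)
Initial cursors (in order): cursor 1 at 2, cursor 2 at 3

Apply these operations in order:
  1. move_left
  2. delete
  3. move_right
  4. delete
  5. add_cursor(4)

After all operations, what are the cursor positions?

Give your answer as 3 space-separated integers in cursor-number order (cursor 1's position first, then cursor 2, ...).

After op 1 (move_left): buffer="llywzxg" (len 7), cursors c1@1 c2@2, authorship .......
After op 2 (delete): buffer="ywzxg" (len 5), cursors c1@0 c2@0, authorship .....
After op 3 (move_right): buffer="ywzxg" (len 5), cursors c1@1 c2@1, authorship .....
After op 4 (delete): buffer="wzxg" (len 4), cursors c1@0 c2@0, authorship ....
After op 5 (add_cursor(4)): buffer="wzxg" (len 4), cursors c1@0 c2@0 c3@4, authorship ....

Answer: 0 0 4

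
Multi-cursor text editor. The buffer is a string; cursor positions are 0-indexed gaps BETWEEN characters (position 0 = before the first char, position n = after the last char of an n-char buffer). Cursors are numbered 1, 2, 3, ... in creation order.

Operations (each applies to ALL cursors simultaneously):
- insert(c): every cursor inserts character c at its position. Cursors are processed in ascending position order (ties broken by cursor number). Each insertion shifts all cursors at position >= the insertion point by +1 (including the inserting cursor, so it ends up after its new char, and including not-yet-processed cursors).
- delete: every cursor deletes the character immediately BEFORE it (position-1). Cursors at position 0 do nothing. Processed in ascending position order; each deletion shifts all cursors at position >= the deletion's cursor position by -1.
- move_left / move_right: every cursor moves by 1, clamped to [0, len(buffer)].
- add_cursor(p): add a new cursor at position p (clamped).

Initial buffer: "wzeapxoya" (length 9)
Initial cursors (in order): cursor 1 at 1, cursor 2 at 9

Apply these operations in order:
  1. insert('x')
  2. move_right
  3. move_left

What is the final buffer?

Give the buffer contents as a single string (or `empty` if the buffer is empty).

Answer: wxzeapxoyax

Derivation:
After op 1 (insert('x')): buffer="wxzeapxoyax" (len 11), cursors c1@2 c2@11, authorship .1........2
After op 2 (move_right): buffer="wxzeapxoyax" (len 11), cursors c1@3 c2@11, authorship .1........2
After op 3 (move_left): buffer="wxzeapxoyax" (len 11), cursors c1@2 c2@10, authorship .1........2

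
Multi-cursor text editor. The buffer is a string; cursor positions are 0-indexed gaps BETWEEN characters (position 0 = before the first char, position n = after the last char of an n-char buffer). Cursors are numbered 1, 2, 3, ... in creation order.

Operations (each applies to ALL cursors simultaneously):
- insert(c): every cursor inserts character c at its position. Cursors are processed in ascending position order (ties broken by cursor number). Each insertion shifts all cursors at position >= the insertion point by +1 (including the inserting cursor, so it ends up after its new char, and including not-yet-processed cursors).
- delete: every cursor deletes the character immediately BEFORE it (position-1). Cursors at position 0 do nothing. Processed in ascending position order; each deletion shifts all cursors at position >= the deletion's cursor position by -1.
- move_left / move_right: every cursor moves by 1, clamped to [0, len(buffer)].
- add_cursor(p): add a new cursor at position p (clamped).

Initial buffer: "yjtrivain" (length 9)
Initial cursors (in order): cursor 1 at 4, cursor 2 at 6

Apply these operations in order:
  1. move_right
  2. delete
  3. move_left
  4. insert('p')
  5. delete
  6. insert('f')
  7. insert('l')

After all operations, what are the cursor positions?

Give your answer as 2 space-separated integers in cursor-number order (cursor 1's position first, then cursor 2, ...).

Answer: 5 8

Derivation:
After op 1 (move_right): buffer="yjtrivain" (len 9), cursors c1@5 c2@7, authorship .........
After op 2 (delete): buffer="yjtrvin" (len 7), cursors c1@4 c2@5, authorship .......
After op 3 (move_left): buffer="yjtrvin" (len 7), cursors c1@3 c2@4, authorship .......
After op 4 (insert('p')): buffer="yjtprpvin" (len 9), cursors c1@4 c2@6, authorship ...1.2...
After op 5 (delete): buffer="yjtrvin" (len 7), cursors c1@3 c2@4, authorship .......
After op 6 (insert('f')): buffer="yjtfrfvin" (len 9), cursors c1@4 c2@6, authorship ...1.2...
After op 7 (insert('l')): buffer="yjtflrflvin" (len 11), cursors c1@5 c2@8, authorship ...11.22...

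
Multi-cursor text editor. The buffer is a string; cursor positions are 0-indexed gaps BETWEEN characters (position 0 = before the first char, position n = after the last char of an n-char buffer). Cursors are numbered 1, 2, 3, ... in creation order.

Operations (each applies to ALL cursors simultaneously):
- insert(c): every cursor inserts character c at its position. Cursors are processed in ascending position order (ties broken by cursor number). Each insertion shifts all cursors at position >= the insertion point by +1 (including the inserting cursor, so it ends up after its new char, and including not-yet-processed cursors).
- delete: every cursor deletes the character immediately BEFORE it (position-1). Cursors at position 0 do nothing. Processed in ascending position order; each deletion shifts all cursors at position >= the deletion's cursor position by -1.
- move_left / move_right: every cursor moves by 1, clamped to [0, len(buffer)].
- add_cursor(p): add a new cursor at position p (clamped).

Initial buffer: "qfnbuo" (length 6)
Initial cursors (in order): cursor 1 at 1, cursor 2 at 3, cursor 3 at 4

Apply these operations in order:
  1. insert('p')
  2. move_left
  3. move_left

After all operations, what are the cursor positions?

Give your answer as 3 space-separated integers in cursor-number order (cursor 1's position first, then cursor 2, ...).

After op 1 (insert('p')): buffer="qpfnpbpuo" (len 9), cursors c1@2 c2@5 c3@7, authorship .1..2.3..
After op 2 (move_left): buffer="qpfnpbpuo" (len 9), cursors c1@1 c2@4 c3@6, authorship .1..2.3..
After op 3 (move_left): buffer="qpfnpbpuo" (len 9), cursors c1@0 c2@3 c3@5, authorship .1..2.3..

Answer: 0 3 5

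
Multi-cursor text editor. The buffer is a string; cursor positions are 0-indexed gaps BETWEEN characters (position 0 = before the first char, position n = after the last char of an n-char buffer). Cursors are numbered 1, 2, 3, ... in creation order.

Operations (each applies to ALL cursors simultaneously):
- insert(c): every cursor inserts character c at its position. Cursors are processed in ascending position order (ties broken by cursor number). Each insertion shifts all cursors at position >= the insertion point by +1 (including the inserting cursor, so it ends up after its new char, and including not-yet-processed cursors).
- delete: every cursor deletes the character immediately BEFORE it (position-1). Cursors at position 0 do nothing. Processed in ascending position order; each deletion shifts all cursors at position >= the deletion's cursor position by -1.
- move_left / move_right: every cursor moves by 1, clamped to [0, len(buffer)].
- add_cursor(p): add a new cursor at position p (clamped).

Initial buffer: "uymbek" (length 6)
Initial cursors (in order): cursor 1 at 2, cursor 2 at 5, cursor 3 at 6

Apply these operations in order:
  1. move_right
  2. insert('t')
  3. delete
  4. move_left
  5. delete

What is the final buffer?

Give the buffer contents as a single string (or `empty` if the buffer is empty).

After op 1 (move_right): buffer="uymbek" (len 6), cursors c1@3 c2@6 c3@6, authorship ......
After op 2 (insert('t')): buffer="uymtbektt" (len 9), cursors c1@4 c2@9 c3@9, authorship ...1...23
After op 3 (delete): buffer="uymbek" (len 6), cursors c1@3 c2@6 c3@6, authorship ......
After op 4 (move_left): buffer="uymbek" (len 6), cursors c1@2 c2@5 c3@5, authorship ......
After op 5 (delete): buffer="umk" (len 3), cursors c1@1 c2@2 c3@2, authorship ...

Answer: umk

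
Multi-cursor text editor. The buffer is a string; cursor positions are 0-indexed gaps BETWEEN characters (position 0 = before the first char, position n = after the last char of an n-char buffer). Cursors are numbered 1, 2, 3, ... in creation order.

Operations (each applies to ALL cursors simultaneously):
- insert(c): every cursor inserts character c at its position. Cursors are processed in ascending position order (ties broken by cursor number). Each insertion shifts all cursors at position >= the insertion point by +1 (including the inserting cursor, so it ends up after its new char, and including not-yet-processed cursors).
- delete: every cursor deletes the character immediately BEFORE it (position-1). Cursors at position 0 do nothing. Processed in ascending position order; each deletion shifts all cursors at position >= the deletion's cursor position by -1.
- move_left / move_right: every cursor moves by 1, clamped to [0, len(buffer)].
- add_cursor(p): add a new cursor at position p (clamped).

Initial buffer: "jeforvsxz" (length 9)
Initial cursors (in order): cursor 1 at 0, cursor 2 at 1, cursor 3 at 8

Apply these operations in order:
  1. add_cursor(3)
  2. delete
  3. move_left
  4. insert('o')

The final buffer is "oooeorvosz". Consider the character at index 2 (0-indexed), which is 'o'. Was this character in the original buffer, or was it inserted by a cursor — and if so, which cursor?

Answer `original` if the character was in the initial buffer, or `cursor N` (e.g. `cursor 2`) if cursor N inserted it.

After op 1 (add_cursor(3)): buffer="jeforvsxz" (len 9), cursors c1@0 c2@1 c4@3 c3@8, authorship .........
After op 2 (delete): buffer="eorvsz" (len 6), cursors c1@0 c2@0 c4@1 c3@5, authorship ......
After op 3 (move_left): buffer="eorvsz" (len 6), cursors c1@0 c2@0 c4@0 c3@4, authorship ......
After op 4 (insert('o')): buffer="oooeorvosz" (len 10), cursors c1@3 c2@3 c4@3 c3@8, authorship 124....3..
Authorship (.=original, N=cursor N): 1 2 4 . . . . 3 . .
Index 2: author = 4

Answer: cursor 4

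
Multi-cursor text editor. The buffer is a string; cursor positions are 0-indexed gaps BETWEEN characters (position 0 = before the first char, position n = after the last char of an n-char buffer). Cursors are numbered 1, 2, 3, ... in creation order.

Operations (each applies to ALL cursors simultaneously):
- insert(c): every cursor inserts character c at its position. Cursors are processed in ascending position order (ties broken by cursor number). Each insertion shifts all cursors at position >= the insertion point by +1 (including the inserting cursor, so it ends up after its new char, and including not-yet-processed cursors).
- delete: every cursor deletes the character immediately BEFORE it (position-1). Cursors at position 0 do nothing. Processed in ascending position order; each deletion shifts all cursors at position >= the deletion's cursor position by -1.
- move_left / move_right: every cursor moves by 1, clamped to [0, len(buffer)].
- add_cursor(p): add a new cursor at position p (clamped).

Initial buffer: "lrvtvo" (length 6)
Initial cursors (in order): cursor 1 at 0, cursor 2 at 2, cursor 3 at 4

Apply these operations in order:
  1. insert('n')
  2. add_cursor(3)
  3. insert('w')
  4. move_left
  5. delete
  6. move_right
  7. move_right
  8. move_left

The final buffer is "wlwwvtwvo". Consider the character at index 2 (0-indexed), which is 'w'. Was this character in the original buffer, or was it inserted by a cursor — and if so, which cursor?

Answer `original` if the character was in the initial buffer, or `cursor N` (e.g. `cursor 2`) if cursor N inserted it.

Answer: cursor 4

Derivation:
After op 1 (insert('n')): buffer="nlrnvtnvo" (len 9), cursors c1@1 c2@4 c3@7, authorship 1..2..3..
After op 2 (add_cursor(3)): buffer="nlrnvtnvo" (len 9), cursors c1@1 c4@3 c2@4 c3@7, authorship 1..2..3..
After op 3 (insert('w')): buffer="nwlrwnwvtnwvo" (len 13), cursors c1@2 c4@5 c2@7 c3@11, authorship 11..422..33..
After op 4 (move_left): buffer="nwlrwnwvtnwvo" (len 13), cursors c1@1 c4@4 c2@6 c3@10, authorship 11..422..33..
After op 5 (delete): buffer="wlwwvtwvo" (len 9), cursors c1@0 c4@2 c2@3 c3@6, authorship 1.42..3..
After op 6 (move_right): buffer="wlwwvtwvo" (len 9), cursors c1@1 c4@3 c2@4 c3@7, authorship 1.42..3..
After op 7 (move_right): buffer="wlwwvtwvo" (len 9), cursors c1@2 c4@4 c2@5 c3@8, authorship 1.42..3..
After op 8 (move_left): buffer="wlwwvtwvo" (len 9), cursors c1@1 c4@3 c2@4 c3@7, authorship 1.42..3..
Authorship (.=original, N=cursor N): 1 . 4 2 . . 3 . .
Index 2: author = 4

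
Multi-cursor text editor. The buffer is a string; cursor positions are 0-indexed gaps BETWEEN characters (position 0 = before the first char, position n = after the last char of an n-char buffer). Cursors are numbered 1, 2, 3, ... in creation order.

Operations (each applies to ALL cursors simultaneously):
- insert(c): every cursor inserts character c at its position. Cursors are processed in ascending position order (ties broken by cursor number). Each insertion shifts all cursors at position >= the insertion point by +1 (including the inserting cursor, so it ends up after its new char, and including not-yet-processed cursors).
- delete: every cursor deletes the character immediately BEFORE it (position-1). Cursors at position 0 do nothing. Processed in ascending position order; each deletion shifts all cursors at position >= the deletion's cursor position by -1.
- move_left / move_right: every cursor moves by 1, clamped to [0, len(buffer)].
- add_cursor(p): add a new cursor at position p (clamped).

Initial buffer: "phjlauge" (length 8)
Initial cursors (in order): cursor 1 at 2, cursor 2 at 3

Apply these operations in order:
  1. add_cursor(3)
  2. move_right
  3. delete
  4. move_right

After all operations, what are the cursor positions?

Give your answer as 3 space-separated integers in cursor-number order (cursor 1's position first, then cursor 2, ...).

Answer: 2 2 2

Derivation:
After op 1 (add_cursor(3)): buffer="phjlauge" (len 8), cursors c1@2 c2@3 c3@3, authorship ........
After op 2 (move_right): buffer="phjlauge" (len 8), cursors c1@3 c2@4 c3@4, authorship ........
After op 3 (delete): buffer="pauge" (len 5), cursors c1@1 c2@1 c3@1, authorship .....
After op 4 (move_right): buffer="pauge" (len 5), cursors c1@2 c2@2 c3@2, authorship .....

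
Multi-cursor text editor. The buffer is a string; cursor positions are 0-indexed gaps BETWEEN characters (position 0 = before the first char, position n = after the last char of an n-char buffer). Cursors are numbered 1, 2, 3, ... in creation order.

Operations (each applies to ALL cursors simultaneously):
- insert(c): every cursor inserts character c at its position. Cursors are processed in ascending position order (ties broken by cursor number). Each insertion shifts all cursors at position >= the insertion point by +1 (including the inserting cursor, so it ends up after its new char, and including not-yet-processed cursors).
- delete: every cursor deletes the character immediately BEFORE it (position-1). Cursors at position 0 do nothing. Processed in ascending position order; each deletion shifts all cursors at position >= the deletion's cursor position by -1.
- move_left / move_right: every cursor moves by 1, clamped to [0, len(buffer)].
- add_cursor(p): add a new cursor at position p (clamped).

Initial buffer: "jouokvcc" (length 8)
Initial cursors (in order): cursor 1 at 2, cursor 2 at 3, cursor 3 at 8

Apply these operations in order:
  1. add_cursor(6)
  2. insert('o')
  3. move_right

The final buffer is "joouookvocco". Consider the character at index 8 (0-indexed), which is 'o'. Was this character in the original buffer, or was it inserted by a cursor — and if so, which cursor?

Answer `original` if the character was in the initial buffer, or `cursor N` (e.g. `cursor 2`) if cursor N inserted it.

Answer: cursor 4

Derivation:
After op 1 (add_cursor(6)): buffer="jouokvcc" (len 8), cursors c1@2 c2@3 c4@6 c3@8, authorship ........
After op 2 (insert('o')): buffer="joouookvocco" (len 12), cursors c1@3 c2@5 c4@9 c3@12, authorship ..1.2...4..3
After op 3 (move_right): buffer="joouookvocco" (len 12), cursors c1@4 c2@6 c4@10 c3@12, authorship ..1.2...4..3
Authorship (.=original, N=cursor N): . . 1 . 2 . . . 4 . . 3
Index 8: author = 4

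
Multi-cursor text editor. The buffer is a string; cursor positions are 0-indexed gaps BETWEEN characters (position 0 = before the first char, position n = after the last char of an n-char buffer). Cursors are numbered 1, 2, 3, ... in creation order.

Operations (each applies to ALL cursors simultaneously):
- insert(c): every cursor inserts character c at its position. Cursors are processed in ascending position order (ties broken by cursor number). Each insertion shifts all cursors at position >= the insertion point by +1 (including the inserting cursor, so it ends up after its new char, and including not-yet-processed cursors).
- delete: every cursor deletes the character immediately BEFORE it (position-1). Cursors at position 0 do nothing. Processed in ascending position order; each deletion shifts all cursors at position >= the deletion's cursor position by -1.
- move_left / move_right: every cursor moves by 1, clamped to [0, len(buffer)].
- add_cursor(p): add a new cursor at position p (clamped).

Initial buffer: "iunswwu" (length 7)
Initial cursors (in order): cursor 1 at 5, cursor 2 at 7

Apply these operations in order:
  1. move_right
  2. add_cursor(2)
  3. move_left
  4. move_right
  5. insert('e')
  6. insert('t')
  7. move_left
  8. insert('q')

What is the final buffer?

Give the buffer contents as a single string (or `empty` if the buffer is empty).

Answer: iueqtnswweqtueqt

Derivation:
After op 1 (move_right): buffer="iunswwu" (len 7), cursors c1@6 c2@7, authorship .......
After op 2 (add_cursor(2)): buffer="iunswwu" (len 7), cursors c3@2 c1@6 c2@7, authorship .......
After op 3 (move_left): buffer="iunswwu" (len 7), cursors c3@1 c1@5 c2@6, authorship .......
After op 4 (move_right): buffer="iunswwu" (len 7), cursors c3@2 c1@6 c2@7, authorship .......
After op 5 (insert('e')): buffer="iuenswweue" (len 10), cursors c3@3 c1@8 c2@10, authorship ..3....1.2
After op 6 (insert('t')): buffer="iuetnswwetuet" (len 13), cursors c3@4 c1@10 c2@13, authorship ..33....11.22
After op 7 (move_left): buffer="iuetnswwetuet" (len 13), cursors c3@3 c1@9 c2@12, authorship ..33....11.22
After op 8 (insert('q')): buffer="iueqtnswweqtueqt" (len 16), cursors c3@4 c1@11 c2@15, authorship ..333....111.222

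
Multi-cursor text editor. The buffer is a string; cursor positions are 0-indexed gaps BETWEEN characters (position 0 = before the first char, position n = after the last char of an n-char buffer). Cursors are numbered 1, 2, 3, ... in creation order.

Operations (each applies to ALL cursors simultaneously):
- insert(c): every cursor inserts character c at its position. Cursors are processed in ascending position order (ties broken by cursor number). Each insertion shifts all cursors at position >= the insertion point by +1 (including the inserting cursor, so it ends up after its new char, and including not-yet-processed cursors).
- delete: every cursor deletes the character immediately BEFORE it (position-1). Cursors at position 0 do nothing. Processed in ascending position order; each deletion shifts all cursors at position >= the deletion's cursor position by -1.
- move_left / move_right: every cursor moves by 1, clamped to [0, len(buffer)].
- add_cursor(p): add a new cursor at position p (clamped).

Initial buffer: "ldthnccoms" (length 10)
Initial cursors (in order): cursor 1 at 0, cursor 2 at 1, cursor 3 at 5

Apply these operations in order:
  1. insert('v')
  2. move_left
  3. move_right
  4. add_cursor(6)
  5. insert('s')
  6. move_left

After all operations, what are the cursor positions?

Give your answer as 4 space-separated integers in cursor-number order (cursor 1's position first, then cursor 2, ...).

Answer: 1 4 11 8

Derivation:
After op 1 (insert('v')): buffer="vlvdthnvccoms" (len 13), cursors c1@1 c2@3 c3@8, authorship 1.2....3.....
After op 2 (move_left): buffer="vlvdthnvccoms" (len 13), cursors c1@0 c2@2 c3@7, authorship 1.2....3.....
After op 3 (move_right): buffer="vlvdthnvccoms" (len 13), cursors c1@1 c2@3 c3@8, authorship 1.2....3.....
After op 4 (add_cursor(6)): buffer="vlvdthnvccoms" (len 13), cursors c1@1 c2@3 c4@6 c3@8, authorship 1.2....3.....
After op 5 (insert('s')): buffer="vslvsdthsnvsccoms" (len 17), cursors c1@2 c2@5 c4@9 c3@12, authorship 11.22...4.33.....
After op 6 (move_left): buffer="vslvsdthsnvsccoms" (len 17), cursors c1@1 c2@4 c4@8 c3@11, authorship 11.22...4.33.....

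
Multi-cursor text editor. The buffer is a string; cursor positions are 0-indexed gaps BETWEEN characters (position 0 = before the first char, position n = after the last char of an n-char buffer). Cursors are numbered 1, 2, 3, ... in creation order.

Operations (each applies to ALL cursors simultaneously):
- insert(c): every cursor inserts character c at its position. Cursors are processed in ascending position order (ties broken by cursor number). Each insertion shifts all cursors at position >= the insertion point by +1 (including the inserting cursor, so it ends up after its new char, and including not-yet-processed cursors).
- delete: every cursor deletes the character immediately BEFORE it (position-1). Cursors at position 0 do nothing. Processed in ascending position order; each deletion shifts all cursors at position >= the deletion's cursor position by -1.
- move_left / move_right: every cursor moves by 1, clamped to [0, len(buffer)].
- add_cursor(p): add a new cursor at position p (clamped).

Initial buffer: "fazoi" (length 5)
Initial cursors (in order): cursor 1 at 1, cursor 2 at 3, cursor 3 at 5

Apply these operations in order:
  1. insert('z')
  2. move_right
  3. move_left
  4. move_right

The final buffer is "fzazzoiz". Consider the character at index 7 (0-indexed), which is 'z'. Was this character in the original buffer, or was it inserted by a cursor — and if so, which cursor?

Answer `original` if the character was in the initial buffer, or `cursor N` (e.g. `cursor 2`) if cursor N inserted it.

Answer: cursor 3

Derivation:
After op 1 (insert('z')): buffer="fzazzoiz" (len 8), cursors c1@2 c2@5 c3@8, authorship .1..2..3
After op 2 (move_right): buffer="fzazzoiz" (len 8), cursors c1@3 c2@6 c3@8, authorship .1..2..3
After op 3 (move_left): buffer="fzazzoiz" (len 8), cursors c1@2 c2@5 c3@7, authorship .1..2..3
After op 4 (move_right): buffer="fzazzoiz" (len 8), cursors c1@3 c2@6 c3@8, authorship .1..2..3
Authorship (.=original, N=cursor N): . 1 . . 2 . . 3
Index 7: author = 3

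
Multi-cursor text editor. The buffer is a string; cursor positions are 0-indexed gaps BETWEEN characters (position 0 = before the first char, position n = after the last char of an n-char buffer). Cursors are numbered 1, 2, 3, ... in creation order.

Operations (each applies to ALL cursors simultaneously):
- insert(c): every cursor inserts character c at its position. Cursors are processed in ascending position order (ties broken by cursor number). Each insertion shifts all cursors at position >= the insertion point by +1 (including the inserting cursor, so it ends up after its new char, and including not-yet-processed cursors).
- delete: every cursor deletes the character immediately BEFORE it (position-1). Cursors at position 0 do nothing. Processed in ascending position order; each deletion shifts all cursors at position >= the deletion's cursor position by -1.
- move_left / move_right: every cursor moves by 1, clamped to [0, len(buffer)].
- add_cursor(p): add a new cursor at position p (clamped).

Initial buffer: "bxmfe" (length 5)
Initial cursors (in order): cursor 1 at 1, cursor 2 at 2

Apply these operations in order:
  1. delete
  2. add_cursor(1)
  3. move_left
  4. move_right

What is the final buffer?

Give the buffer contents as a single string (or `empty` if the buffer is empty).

After op 1 (delete): buffer="mfe" (len 3), cursors c1@0 c2@0, authorship ...
After op 2 (add_cursor(1)): buffer="mfe" (len 3), cursors c1@0 c2@0 c3@1, authorship ...
After op 3 (move_left): buffer="mfe" (len 3), cursors c1@0 c2@0 c3@0, authorship ...
After op 4 (move_right): buffer="mfe" (len 3), cursors c1@1 c2@1 c3@1, authorship ...

Answer: mfe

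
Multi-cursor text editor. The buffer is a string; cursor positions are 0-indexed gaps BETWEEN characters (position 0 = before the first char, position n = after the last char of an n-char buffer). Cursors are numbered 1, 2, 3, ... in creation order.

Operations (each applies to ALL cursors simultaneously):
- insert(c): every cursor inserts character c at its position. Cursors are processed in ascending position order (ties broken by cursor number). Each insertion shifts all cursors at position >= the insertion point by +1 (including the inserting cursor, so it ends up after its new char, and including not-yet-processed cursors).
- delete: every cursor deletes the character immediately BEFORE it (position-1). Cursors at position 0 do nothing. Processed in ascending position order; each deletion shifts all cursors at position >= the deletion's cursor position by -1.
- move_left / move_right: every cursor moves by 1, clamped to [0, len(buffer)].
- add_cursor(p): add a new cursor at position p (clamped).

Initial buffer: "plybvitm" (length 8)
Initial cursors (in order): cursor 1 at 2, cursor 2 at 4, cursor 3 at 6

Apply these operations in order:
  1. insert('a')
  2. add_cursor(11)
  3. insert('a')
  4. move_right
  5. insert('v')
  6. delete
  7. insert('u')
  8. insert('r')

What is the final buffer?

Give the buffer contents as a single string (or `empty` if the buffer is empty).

After op 1 (insert('a')): buffer="playbaviatm" (len 11), cursors c1@3 c2@6 c3@9, authorship ..1..2..3..
After op 2 (add_cursor(11)): buffer="playbaviatm" (len 11), cursors c1@3 c2@6 c3@9 c4@11, authorship ..1..2..3..
After op 3 (insert('a')): buffer="plaaybaaviaatma" (len 15), cursors c1@4 c2@8 c3@12 c4@15, authorship ..11..22..33..4
After op 4 (move_right): buffer="plaaybaaviaatma" (len 15), cursors c1@5 c2@9 c3@13 c4@15, authorship ..11..22..33..4
After op 5 (insert('v')): buffer="plaayvbaavviaatvmav" (len 19), cursors c1@6 c2@11 c3@16 c4@19, authorship ..11.1.22.2.33.3.44
After op 6 (delete): buffer="plaaybaaviaatma" (len 15), cursors c1@5 c2@9 c3@13 c4@15, authorship ..11..22..33..4
After op 7 (insert('u')): buffer="plaayubaavuiaatumau" (len 19), cursors c1@6 c2@11 c3@16 c4@19, authorship ..11.1.22.2.33.3.44
After op 8 (insert('r')): buffer="plaayurbaavuriaaturmaur" (len 23), cursors c1@7 c2@13 c3@19 c4@23, authorship ..11.11.22.22.33.33.444

Answer: plaayurbaavuriaaturmaur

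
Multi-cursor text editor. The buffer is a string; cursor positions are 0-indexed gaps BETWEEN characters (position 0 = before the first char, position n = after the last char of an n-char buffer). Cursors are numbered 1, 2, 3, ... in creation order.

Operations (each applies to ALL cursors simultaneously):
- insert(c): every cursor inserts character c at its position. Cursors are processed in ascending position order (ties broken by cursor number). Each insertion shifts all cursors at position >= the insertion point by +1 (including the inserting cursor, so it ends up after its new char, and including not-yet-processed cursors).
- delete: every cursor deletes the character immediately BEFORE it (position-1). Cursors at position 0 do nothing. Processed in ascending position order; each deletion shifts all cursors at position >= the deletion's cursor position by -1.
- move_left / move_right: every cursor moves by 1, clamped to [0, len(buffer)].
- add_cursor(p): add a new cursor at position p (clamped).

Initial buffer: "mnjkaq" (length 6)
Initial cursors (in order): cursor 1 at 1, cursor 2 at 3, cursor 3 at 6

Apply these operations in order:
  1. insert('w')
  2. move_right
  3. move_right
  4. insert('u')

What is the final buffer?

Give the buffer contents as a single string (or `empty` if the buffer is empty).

After op 1 (insert('w')): buffer="mwnjwkaqw" (len 9), cursors c1@2 c2@5 c3@9, authorship .1..2...3
After op 2 (move_right): buffer="mwnjwkaqw" (len 9), cursors c1@3 c2@6 c3@9, authorship .1..2...3
After op 3 (move_right): buffer="mwnjwkaqw" (len 9), cursors c1@4 c2@7 c3@9, authorship .1..2...3
After op 4 (insert('u')): buffer="mwnjuwkauqwu" (len 12), cursors c1@5 c2@9 c3@12, authorship .1..12..2.33

Answer: mwnjuwkauqwu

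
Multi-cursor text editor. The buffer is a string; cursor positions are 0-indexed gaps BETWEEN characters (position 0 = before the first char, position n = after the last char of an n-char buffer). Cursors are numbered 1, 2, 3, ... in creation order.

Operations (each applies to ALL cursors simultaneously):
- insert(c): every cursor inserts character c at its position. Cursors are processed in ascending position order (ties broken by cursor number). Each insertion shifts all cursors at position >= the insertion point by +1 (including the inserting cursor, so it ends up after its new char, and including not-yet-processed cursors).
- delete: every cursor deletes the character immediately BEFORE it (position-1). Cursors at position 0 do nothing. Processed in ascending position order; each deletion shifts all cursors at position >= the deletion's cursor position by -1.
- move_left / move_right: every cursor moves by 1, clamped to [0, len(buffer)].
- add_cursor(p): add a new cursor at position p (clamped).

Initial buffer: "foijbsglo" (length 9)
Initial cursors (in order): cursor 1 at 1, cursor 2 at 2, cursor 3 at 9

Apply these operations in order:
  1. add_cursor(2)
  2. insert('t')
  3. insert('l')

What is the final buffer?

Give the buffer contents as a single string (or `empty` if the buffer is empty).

After op 1 (add_cursor(2)): buffer="foijbsglo" (len 9), cursors c1@1 c2@2 c4@2 c3@9, authorship .........
After op 2 (insert('t')): buffer="ftottijbsglot" (len 13), cursors c1@2 c2@5 c4@5 c3@13, authorship .1.24.......3
After op 3 (insert('l')): buffer="ftlottllijbsglotl" (len 17), cursors c1@3 c2@8 c4@8 c3@17, authorship .11.2424.......33

Answer: ftlottllijbsglotl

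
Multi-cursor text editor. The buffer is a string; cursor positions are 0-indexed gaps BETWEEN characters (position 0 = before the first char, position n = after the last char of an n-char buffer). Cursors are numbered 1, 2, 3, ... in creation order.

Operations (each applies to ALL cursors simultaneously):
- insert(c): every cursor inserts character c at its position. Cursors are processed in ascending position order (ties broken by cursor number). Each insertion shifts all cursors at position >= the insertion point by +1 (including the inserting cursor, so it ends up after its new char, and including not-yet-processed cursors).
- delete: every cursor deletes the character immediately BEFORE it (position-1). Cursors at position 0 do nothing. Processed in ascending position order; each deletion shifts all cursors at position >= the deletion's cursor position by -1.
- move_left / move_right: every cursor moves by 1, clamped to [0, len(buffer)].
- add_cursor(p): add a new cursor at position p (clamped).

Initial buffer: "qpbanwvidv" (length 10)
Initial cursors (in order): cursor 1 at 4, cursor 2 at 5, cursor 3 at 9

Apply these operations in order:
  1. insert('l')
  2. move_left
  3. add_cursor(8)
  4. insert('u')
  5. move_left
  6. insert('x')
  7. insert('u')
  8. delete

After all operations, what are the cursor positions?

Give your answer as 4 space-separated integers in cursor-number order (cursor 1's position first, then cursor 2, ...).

After op 1 (insert('l')): buffer="qpbalnlwvidlv" (len 13), cursors c1@5 c2@7 c3@12, authorship ....1.2....3.
After op 2 (move_left): buffer="qpbalnlwvidlv" (len 13), cursors c1@4 c2@6 c3@11, authorship ....1.2....3.
After op 3 (add_cursor(8)): buffer="qpbalnlwvidlv" (len 13), cursors c1@4 c2@6 c4@8 c3@11, authorship ....1.2....3.
After op 4 (insert('u')): buffer="qpbaulnulwuvidulv" (len 17), cursors c1@5 c2@8 c4@11 c3@15, authorship ....11.22.4...33.
After op 5 (move_left): buffer="qpbaulnulwuvidulv" (len 17), cursors c1@4 c2@7 c4@10 c3@14, authorship ....11.22.4...33.
After op 6 (insert('x')): buffer="qpbaxulnxulwxuvidxulv" (len 21), cursors c1@5 c2@9 c4@13 c3@18, authorship ....111.222.44...333.
After op 7 (insert('u')): buffer="qpbaxuulnxuulwxuuvidxuulv" (len 25), cursors c1@6 c2@11 c4@16 c3@22, authorship ....1111.2222.444...3333.
After op 8 (delete): buffer="qpbaxulnxulwxuvidxulv" (len 21), cursors c1@5 c2@9 c4@13 c3@18, authorship ....111.222.44...333.

Answer: 5 9 18 13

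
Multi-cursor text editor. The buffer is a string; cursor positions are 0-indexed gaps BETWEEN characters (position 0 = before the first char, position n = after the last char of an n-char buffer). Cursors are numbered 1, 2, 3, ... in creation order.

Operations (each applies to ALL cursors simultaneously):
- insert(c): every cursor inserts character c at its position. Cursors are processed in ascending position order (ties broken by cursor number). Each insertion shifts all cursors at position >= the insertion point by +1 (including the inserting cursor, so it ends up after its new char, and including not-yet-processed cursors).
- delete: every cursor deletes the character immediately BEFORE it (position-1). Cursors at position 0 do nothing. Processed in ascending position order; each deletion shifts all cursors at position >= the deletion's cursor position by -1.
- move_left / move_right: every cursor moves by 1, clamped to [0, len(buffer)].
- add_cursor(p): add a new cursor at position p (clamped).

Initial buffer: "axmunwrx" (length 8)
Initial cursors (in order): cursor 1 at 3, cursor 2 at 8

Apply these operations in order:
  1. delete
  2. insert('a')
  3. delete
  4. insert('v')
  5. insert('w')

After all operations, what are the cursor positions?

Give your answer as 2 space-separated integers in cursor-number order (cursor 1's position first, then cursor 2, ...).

After op 1 (delete): buffer="axunwr" (len 6), cursors c1@2 c2@6, authorship ......
After op 2 (insert('a')): buffer="axaunwra" (len 8), cursors c1@3 c2@8, authorship ..1....2
After op 3 (delete): buffer="axunwr" (len 6), cursors c1@2 c2@6, authorship ......
After op 4 (insert('v')): buffer="axvunwrv" (len 8), cursors c1@3 c2@8, authorship ..1....2
After op 5 (insert('w')): buffer="axvwunwrvw" (len 10), cursors c1@4 c2@10, authorship ..11....22

Answer: 4 10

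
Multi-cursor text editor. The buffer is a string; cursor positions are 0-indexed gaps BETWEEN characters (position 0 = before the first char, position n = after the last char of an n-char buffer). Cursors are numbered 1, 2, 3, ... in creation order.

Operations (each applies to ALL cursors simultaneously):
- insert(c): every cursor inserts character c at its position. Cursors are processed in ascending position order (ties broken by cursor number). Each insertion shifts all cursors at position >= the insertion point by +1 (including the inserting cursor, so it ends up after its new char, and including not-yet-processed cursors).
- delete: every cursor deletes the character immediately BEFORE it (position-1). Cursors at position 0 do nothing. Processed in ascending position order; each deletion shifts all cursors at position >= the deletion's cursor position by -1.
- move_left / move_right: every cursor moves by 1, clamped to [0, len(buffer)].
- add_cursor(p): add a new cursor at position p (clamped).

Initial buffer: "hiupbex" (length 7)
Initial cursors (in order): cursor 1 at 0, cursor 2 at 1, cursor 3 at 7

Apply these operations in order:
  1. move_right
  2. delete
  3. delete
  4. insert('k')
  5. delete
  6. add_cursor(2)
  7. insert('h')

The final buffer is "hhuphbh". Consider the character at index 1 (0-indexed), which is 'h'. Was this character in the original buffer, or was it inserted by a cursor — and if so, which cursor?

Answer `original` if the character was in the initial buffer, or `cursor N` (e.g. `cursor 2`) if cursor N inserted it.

After op 1 (move_right): buffer="hiupbex" (len 7), cursors c1@1 c2@2 c3@7, authorship .......
After op 2 (delete): buffer="upbe" (len 4), cursors c1@0 c2@0 c3@4, authorship ....
After op 3 (delete): buffer="upb" (len 3), cursors c1@0 c2@0 c3@3, authorship ...
After op 4 (insert('k')): buffer="kkupbk" (len 6), cursors c1@2 c2@2 c3@6, authorship 12...3
After op 5 (delete): buffer="upb" (len 3), cursors c1@0 c2@0 c3@3, authorship ...
After op 6 (add_cursor(2)): buffer="upb" (len 3), cursors c1@0 c2@0 c4@2 c3@3, authorship ...
After op 7 (insert('h')): buffer="hhuphbh" (len 7), cursors c1@2 c2@2 c4@5 c3@7, authorship 12..4.3
Authorship (.=original, N=cursor N): 1 2 . . 4 . 3
Index 1: author = 2

Answer: cursor 2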